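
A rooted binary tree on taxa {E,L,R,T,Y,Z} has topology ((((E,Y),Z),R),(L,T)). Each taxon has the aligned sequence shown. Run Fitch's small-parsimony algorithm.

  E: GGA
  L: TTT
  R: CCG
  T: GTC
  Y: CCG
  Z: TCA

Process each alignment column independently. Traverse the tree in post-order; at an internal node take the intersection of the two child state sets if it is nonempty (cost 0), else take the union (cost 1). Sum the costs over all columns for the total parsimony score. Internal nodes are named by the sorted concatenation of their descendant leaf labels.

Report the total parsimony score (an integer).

10

EY@0: {G} ∪ {C} = {C,G} (union, +1)
EYZ@0: {C,G} ∪ {T} = {C,G,T} (union, +1)
ERYZ@0: {C,G,T} ∩ {C} = {C} (intersection, +0)
LT@0: {T} ∪ {G} = {G,T} (union, +1)
ELRTYZ@0: {C} ∪ {G,T} = {C,G,T} (union, +1)
EY@1: {G} ∪ {C} = {C,G} (union, +1)
EYZ@1: {C,G} ∩ {C} = {C} (intersection, +0)
ERYZ@1: {C} ∩ {C} = {C} (intersection, +0)
LT@1: {T} ∩ {T} = {T} (intersection, +0)
ELRTYZ@1: {C} ∪ {T} = {C,T} (union, +1)
EY@2: {A} ∪ {G} = {A,G} (union, +1)
EYZ@2: {A,G} ∩ {A} = {A} (intersection, +0)
ERYZ@2: {A} ∪ {G} = {A,G} (union, +1)
LT@2: {T} ∪ {C} = {C,T} (union, +1)
ELRTYZ@2: {A,G} ∪ {C,T} = {A,C,G,T} (union, +1)
per-site changes: [4, 2, 4]; total = 10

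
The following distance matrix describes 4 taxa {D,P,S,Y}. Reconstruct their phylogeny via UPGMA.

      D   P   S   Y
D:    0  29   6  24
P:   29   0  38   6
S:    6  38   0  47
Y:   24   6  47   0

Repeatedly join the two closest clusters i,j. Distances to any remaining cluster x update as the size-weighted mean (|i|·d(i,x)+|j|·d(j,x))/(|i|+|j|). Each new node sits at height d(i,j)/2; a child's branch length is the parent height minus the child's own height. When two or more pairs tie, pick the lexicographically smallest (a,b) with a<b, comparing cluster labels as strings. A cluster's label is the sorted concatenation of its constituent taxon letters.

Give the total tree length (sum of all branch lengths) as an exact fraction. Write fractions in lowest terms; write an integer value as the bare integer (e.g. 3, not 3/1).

1. join D+S (d=6) ⇒ DS; edges |D|=3, |S|=3
  updated: d(DS,P)=67/2, d(DS,Y)=71/2
2. join P+Y (d=6) ⇒ PY; edges |P|=3, |Y|=3
  updated: d(DS,PY)=69/2
3. join DS+PY (d=69/2) ⇒ DPSY; edges |DS|=57/4, |PY|=57/4
final tree: ((D:3,S:3):57/4,(P:3,Y:3):57/4)
total length: 81/2

81/2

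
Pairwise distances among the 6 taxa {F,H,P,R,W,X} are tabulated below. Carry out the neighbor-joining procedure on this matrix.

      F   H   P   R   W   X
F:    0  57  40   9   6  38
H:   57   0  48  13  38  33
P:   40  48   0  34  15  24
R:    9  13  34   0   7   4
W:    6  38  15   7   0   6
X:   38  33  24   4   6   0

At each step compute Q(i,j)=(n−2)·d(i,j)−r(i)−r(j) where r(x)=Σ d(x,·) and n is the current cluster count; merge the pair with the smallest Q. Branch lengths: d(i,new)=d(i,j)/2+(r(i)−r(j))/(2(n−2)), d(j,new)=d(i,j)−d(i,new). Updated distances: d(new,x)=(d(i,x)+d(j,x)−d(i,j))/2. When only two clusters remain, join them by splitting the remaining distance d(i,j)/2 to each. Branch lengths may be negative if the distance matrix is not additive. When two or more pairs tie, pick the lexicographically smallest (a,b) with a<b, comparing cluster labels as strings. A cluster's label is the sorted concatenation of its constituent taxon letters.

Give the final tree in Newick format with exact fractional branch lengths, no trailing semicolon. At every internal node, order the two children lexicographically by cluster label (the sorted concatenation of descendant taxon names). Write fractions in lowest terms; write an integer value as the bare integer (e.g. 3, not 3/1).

1. join H+R (d=13, Q=-204) ⇒ HR; edges |H|=87/4, |R|=-35/4
  updated: d(F,HR)=53/2, d(HR,P)=69/2, d(HR,W)=16, d(HR,X)=12
2. join F+W (d=6, Q=-271/2) ⇒ FW; edges |F|=57/4, |W|=-33/4
  updated: d(FW,HR)=73/4, d(FW,P)=49/2, d(FW,X)=19
3. join FW+P (d=49/2, Q=-383/4) ⇒ FPW; edges |FW|=111/16, |P|=281/16
  updated: d(FPW,HR)=113/8, d(FPW,X)=37/4
4. join FPW+HR (d=113/8, Q=-283/8) ⇒ FHPRW; edges |FPW|=91/16, |HR|=135/16
  updated: d(FHPRW,X)=57/16
5. join FHPRW+X (d=57/16) ⇒ FHPRWX; edges |FHPRW|=57/32, |X|=57/32
final tree: ((((F:57/4,W:-33/4):111/16,P:281/16):91/16,(H:87/4,R:-35/4):135/16):57/32,X:57/32)
total length: 979/16

((((F:57/4,W:-33/4):111/16,P:281/16):91/16,(H:87/4,R:-35/4):135/16):57/32,X:57/32)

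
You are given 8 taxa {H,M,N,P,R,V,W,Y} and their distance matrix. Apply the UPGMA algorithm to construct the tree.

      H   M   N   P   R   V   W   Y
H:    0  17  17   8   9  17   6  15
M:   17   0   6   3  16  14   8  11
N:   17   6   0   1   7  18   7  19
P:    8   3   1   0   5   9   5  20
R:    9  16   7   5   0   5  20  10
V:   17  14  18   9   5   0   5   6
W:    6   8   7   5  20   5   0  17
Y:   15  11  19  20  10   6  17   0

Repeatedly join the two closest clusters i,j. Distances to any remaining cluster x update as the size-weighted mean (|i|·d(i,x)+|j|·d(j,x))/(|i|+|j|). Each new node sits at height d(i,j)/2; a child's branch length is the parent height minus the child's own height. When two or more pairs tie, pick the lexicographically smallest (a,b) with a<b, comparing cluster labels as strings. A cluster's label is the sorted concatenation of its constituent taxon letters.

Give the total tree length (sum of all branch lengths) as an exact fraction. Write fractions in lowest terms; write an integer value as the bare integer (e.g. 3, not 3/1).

1853/60

iteration 1: select N,P (d=1); attach at lengths (1/2, 1/2); label the merged cluster NP
  updated: d(H,NP)=25/2, d(M,NP)=9/2, d(NP,R)=6, d(NP,V)=27/2, d(NP,W)=6, d(NP,Y)=39/2
iteration 2: select M,NP (d=9/2); attach at lengths (9/4, 7/4); label the merged cluster MNP
  updated: d(H,MNP)=14, d(MNP,R)=28/3, d(MNP,V)=41/3, d(MNP,W)=20/3, d(MNP,Y)=50/3
iteration 3: select R,V (d=5); attach at lengths (5/2, 5/2); label the merged cluster RV
  updated: d(H,RV)=13, d(MNP,RV)=23/2, d(RV,W)=25/2, d(RV,Y)=8
iteration 4: select H,W (d=6); attach at lengths (3, 3); label the merged cluster HW
  updated: d(HW,MNP)=31/3, d(HW,RV)=51/4, d(HW,Y)=16
iteration 5: select RV,Y (d=8); attach at lengths (3/2, 4); label the merged cluster RVY
  updated: d(HW,RVY)=83/6, d(MNP,RVY)=119/9
iteration 6: select HW,MNP (d=31/3); attach at lengths (13/6, 35/12); label the merged cluster HMNPW
  updated: d(HMNPW,RVY)=202/15
iteration 7: select HMNPW,RVY (d=202/15); attach at lengths (47/30, 41/15); label the merged cluster HMNPRVWY
final tree: (((H:3,W:3):13/6,(M:9/4,(N:1/2,P:1/2):7/4):35/12):47/30,((R:5/2,V:5/2):3/2,Y:4):41/15)
total length: 1853/60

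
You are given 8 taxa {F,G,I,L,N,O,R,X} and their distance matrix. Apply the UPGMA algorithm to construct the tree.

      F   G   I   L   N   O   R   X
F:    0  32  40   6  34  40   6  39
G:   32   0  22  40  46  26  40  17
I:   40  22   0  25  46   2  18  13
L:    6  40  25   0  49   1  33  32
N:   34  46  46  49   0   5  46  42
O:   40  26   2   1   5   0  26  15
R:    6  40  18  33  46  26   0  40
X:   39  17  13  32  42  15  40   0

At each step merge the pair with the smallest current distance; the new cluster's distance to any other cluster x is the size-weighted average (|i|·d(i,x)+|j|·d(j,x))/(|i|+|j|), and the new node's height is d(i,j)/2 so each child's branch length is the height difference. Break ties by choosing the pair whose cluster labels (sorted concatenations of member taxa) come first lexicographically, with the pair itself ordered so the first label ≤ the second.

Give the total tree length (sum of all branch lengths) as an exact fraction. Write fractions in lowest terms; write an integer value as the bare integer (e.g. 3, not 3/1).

24181/280

iteration 1: select L,O (d=1); attach at lengths (1/2, 1/2); label the merged cluster LO
  updated: d(F,LO)=23, d(G,LO)=33, d(I,LO)=27/2, d(LO,N)=27, d(LO,R)=59/2, d(LO,X)=47/2
iteration 2: select F,R (d=6); attach at lengths (3, 3); label the merged cluster FR
  updated: d(FR,G)=36, d(FR,I)=29, d(FR,LO)=105/4, d(FR,N)=40, d(FR,X)=79/2
iteration 3: select I,X (d=13); attach at lengths (13/2, 13/2); label the merged cluster IX
  updated: d(FR,IX)=137/4, d(G,IX)=39/2, d(IX,LO)=37/2, d(IX,N)=44
iteration 4: select IX,LO (d=37/2); attach at lengths (11/4, 35/4); label the merged cluster ILOX
  updated: d(FR,ILOX)=121/4, d(G,ILOX)=105/4, d(ILOX,N)=71/2
iteration 5: select G,ILOX (d=105/4); attach at lengths (105/8, 31/8); label the merged cluster GILOX
  updated: d(FR,GILOX)=157/5, d(GILOX,N)=188/5
iteration 6: select FR,GILOX (d=157/5); attach at lengths (127/10, 103/40); label the merged cluster FGILORX
  updated: d(FGILORX,N)=268/7
iteration 7: select FGILORX,N (d=268/7); attach at lengths (241/70, 134/7); label the merged cluster FGILNORX
final tree: (((F:3,R:3):127/10,(G:105/8,((I:13/2,X:13/2):11/4,(L:1/2,O:1/2):35/4):31/8):103/40):241/70,N:134/7)
total length: 24181/280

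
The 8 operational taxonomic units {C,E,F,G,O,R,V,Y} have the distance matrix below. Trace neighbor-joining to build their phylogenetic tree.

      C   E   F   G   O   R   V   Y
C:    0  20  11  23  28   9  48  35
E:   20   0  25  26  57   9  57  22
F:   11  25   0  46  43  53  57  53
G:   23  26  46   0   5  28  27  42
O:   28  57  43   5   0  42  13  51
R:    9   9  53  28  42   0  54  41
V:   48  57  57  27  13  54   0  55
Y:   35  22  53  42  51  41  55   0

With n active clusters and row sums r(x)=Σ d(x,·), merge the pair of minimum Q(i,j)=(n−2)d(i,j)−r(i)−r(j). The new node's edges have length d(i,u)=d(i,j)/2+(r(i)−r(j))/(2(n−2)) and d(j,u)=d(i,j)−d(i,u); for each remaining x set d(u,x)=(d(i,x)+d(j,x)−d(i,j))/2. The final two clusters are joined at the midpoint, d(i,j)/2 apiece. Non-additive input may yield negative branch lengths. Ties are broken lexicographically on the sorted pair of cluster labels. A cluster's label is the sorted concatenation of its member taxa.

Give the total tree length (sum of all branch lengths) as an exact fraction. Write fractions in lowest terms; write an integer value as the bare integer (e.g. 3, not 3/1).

795/8

iteration 1: select O,V (d=13, Q=-472); attach at lengths (1/2, 25/2); label the merged cluster OV
  updated: d(C,OV)=63/2, d(E,OV)=101/2, d(F,OV)=87/2, d(G,OV)=19/2, d(OV,R)=83/2, d(OV,Y)=93/2
iteration 2: select G,OV (d=19/2, Q=-350); attach at lengths (-1/10, 48/5); label the merged cluster GOV
  updated: d(C,GOV)=45/2, d(E,GOV)=67/2, d(F,GOV)=40, d(GOV,R)=30, d(GOV,Y)=79/2
iteration 3: select C,F (d=11, Q=-471/2); attach at lengths (-81/16, 257/16); label the merged cluster CF
  updated: d(CF,E)=17, d(CF,GOV)=103/4, d(CF,R)=51/2, d(CF,Y)=77/2
iteration 4: select E,R (d=9, Q=-160); attach at lengths (1/2, 17/2); label the merged cluster ER
  updated: d(CF,ER)=67/4, d(ER,GOV)=109/4, d(ER,Y)=27
iteration 5: select CF,GOV (d=103/4, Q=-122); attach at lengths (10, 63/4); label the merged cluster CFGOV
  updated: d(CFGOV,ER)=73/8, d(CFGOV,Y)=209/8
iteration 6: select CFGOV,ER (d=73/8, Q=-249/4); attach at lengths (33/8, 5); label the merged cluster CEFGORV
  updated: d(CEFGORV,Y)=22
iteration 7: select CEFGORV,Y (d=22); attach at lengths (11, 11); label the merged cluster CEFGORVY
final tree: ((((C:-81/16,F:257/16):10,(G:-1/10,(O:1/2,V:25/2):48/5):63/4):33/8,(E:1/2,R:17/2):5):11,Y:11)
total length: 795/8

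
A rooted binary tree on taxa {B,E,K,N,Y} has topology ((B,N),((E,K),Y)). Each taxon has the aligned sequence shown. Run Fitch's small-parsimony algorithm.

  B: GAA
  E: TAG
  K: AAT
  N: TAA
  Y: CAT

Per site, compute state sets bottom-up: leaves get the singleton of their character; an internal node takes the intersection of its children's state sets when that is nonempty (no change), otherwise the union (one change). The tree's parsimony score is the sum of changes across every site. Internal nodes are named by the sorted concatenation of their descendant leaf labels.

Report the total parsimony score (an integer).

BN@0: {G} ∪ {T} = {G,T} (union, +1)
EK@0: {T} ∪ {A} = {A,T} (union, +1)
EKY@0: {A,T} ∪ {C} = {A,C,T} (union, +1)
BEKNY@0: {G,T} ∩ {A,C,T} = {T} (intersection, +0)
BN@1: {A} ∩ {A} = {A} (intersection, +0)
EK@1: {A} ∩ {A} = {A} (intersection, +0)
EKY@1: {A} ∩ {A} = {A} (intersection, +0)
BEKNY@1: {A} ∩ {A} = {A} (intersection, +0)
BN@2: {A} ∩ {A} = {A} (intersection, +0)
EK@2: {G} ∪ {T} = {G,T} (union, +1)
EKY@2: {G,T} ∩ {T} = {T} (intersection, +0)
BEKNY@2: {A} ∪ {T} = {A,T} (union, +1)
per-site changes: [3, 0, 2]; total = 5

5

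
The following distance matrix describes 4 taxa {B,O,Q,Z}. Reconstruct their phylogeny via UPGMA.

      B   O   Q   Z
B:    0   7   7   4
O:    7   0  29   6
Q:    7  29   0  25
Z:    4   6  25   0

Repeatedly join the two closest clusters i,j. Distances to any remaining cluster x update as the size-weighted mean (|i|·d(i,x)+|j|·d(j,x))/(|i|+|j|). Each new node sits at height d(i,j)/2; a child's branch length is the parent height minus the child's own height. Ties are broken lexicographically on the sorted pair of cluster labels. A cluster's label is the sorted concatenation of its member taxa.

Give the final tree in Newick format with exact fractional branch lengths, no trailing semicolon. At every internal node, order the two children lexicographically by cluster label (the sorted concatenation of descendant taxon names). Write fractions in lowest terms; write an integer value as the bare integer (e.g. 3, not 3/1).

iteration 1: select B,Z (d=4); attach at lengths (2, 2); label the merged cluster BZ
  updated: d(BZ,O)=13/2, d(BZ,Q)=16
iteration 2: select BZ,O (d=13/2); attach at lengths (5/4, 13/4); label the merged cluster BOZ
  updated: d(BOZ,Q)=61/3
iteration 3: select BOZ,Q (d=61/3); attach at lengths (83/12, 61/6); label the merged cluster BOQZ
final tree: (((B:2,Z:2):5/4,O:13/4):83/12,Q:61/6)
total length: 307/12

(((B:2,Z:2):5/4,O:13/4):83/12,Q:61/6)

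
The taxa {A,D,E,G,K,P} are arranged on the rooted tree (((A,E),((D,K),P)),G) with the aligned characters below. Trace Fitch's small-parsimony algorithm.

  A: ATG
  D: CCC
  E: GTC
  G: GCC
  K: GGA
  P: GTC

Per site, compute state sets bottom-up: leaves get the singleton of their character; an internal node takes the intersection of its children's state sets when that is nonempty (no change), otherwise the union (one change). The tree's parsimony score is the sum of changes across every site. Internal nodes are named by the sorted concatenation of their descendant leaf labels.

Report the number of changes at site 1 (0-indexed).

3

site 0, node AE: A={A} ∪ E={G} → {A,G} (+1)
site 0, node DK: D={C} ∪ K={G} → {C,G} (+1)
site 0, node DKP: DK={C,G} ∩ P={G} → {G} (+0)
site 0, node ADEKP: AE={A,G} ∩ DKP={G} → {G} (+0)
site 0, node ADEGKP: ADEKP={G} ∩ G={G} → {G} (+0)
site 1, node AE: A={T} ∩ E={T} → {T} (+0)
site 1, node DK: D={C} ∪ K={G} → {C,G} (+1)
site 1, node DKP: DK={C,G} ∪ P={T} → {C,G,T} (+1)
site 1, node ADEKP: AE={T} ∩ DKP={C,G,T} → {T} (+0)
site 1, node ADEGKP: ADEKP={T} ∪ G={C} → {C,T} (+1)
site 2, node AE: A={G} ∪ E={C} → {C,G} (+1)
site 2, node DK: D={C} ∪ K={A} → {A,C} (+1)
site 2, node DKP: DK={A,C} ∩ P={C} → {C} (+0)
site 2, node ADEKP: AE={C,G} ∩ DKP={C} → {C} (+0)
site 2, node ADEGKP: ADEKP={C} ∩ G={C} → {C} (+0)
per-site changes: [2, 3, 2]; total = 7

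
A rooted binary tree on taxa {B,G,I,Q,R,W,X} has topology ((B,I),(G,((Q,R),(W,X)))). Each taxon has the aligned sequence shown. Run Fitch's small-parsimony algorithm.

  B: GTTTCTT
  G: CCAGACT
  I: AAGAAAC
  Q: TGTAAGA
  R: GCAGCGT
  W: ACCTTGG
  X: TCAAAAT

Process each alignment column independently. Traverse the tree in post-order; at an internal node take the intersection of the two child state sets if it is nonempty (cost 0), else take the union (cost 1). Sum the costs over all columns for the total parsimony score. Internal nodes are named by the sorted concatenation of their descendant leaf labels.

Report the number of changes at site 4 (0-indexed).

3

BI@0: {G} ∪ {A} = {A,G} (union, +1)
QR@0: {T} ∪ {G} = {G,T} (union, +1)
WX@0: {A} ∪ {T} = {A,T} (union, +1)
QRWX@0: {G,T} ∩ {A,T} = {T} (intersection, +0)
GQRWX@0: {C} ∪ {T} = {C,T} (union, +1)
BGIQRWX@0: {A,G} ∪ {C,T} = {A,C,G,T} (union, +1)
BI@1: {T} ∪ {A} = {A,T} (union, +1)
QR@1: {G} ∪ {C} = {C,G} (union, +1)
WX@1: {C} ∩ {C} = {C} (intersection, +0)
QRWX@1: {C,G} ∩ {C} = {C} (intersection, +0)
GQRWX@1: {C} ∩ {C} = {C} (intersection, +0)
BGIQRWX@1: {A,T} ∪ {C} = {A,C,T} (union, +1)
BI@2: {T} ∪ {G} = {G,T} (union, +1)
QR@2: {T} ∪ {A} = {A,T} (union, +1)
WX@2: {C} ∪ {A} = {A,C} (union, +1)
QRWX@2: {A,T} ∩ {A,C} = {A} (intersection, +0)
GQRWX@2: {A} ∩ {A} = {A} (intersection, +0)
BGIQRWX@2: {G,T} ∪ {A} = {A,G,T} (union, +1)
BI@3: {T} ∪ {A} = {A,T} (union, +1)
QR@3: {A} ∪ {G} = {A,G} (union, +1)
WX@3: {T} ∪ {A} = {A,T} (union, +1)
QRWX@3: {A,G} ∩ {A,T} = {A} (intersection, +0)
GQRWX@3: {G} ∪ {A} = {A,G} (union, +1)
BGIQRWX@3: {A,T} ∩ {A,G} = {A} (intersection, +0)
BI@4: {C} ∪ {A} = {A,C} (union, +1)
QR@4: {A} ∪ {C} = {A,C} (union, +1)
WX@4: {T} ∪ {A} = {A,T} (union, +1)
QRWX@4: {A,C} ∩ {A,T} = {A} (intersection, +0)
GQRWX@4: {A} ∩ {A} = {A} (intersection, +0)
BGIQRWX@4: {A,C} ∩ {A} = {A} (intersection, +0)
BI@5: {T} ∪ {A} = {A,T} (union, +1)
QR@5: {G} ∩ {G} = {G} (intersection, +0)
WX@5: {G} ∪ {A} = {A,G} (union, +1)
QRWX@5: {G} ∩ {A,G} = {G} (intersection, +0)
GQRWX@5: {C} ∪ {G} = {C,G} (union, +1)
BGIQRWX@5: {A,T} ∪ {C,G} = {A,C,G,T} (union, +1)
BI@6: {T} ∪ {C} = {C,T} (union, +1)
QR@6: {A} ∪ {T} = {A,T} (union, +1)
WX@6: {G} ∪ {T} = {G,T} (union, +1)
QRWX@6: {A,T} ∩ {G,T} = {T} (intersection, +0)
GQRWX@6: {T} ∩ {T} = {T} (intersection, +0)
BGIQRWX@6: {C,T} ∩ {T} = {T} (intersection, +0)
per-site changes: [5, 3, 4, 4, 3, 4, 3]; total = 26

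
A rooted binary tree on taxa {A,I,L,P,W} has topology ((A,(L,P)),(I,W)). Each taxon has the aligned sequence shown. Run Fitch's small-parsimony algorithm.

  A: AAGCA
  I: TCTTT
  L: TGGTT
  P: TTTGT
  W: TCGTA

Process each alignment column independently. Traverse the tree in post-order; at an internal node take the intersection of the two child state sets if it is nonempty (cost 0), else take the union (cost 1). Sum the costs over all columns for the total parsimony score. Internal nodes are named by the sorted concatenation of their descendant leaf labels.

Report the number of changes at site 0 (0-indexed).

[col 0] LP: children L:{T}, P:{T} ∩→ {T}; cost 0
[col 0] ALP: children A:{A}, LP:{T} ∪→ {A,T}; cost 1
[col 0] IW: children I:{T}, W:{T} ∩→ {T}; cost 0
[col 0] AILPW: children ALP:{A,T}, IW:{T} ∩→ {T}; cost 0
[col 1] LP: children L:{G}, P:{T} ∪→ {G,T}; cost 1
[col 1] ALP: children A:{A}, LP:{G,T} ∪→ {A,G,T}; cost 1
[col 1] IW: children I:{C}, W:{C} ∩→ {C}; cost 0
[col 1] AILPW: children ALP:{A,G,T}, IW:{C} ∪→ {A,C,G,T}; cost 1
[col 2] LP: children L:{G}, P:{T} ∪→ {G,T}; cost 1
[col 2] ALP: children A:{G}, LP:{G,T} ∩→ {G}; cost 0
[col 2] IW: children I:{T}, W:{G} ∪→ {G,T}; cost 1
[col 2] AILPW: children ALP:{G}, IW:{G,T} ∩→ {G}; cost 0
[col 3] LP: children L:{T}, P:{G} ∪→ {G,T}; cost 1
[col 3] ALP: children A:{C}, LP:{G,T} ∪→ {C,G,T}; cost 1
[col 3] IW: children I:{T}, W:{T} ∩→ {T}; cost 0
[col 3] AILPW: children ALP:{C,G,T}, IW:{T} ∩→ {T}; cost 0
[col 4] LP: children L:{T}, P:{T} ∩→ {T}; cost 0
[col 4] ALP: children A:{A}, LP:{T} ∪→ {A,T}; cost 1
[col 4] IW: children I:{T}, W:{A} ∪→ {A,T}; cost 1
[col 4] AILPW: children ALP:{A,T}, IW:{A,T} ∩→ {A,T}; cost 0
per-site changes: [1, 3, 2, 2, 2]; total = 10

1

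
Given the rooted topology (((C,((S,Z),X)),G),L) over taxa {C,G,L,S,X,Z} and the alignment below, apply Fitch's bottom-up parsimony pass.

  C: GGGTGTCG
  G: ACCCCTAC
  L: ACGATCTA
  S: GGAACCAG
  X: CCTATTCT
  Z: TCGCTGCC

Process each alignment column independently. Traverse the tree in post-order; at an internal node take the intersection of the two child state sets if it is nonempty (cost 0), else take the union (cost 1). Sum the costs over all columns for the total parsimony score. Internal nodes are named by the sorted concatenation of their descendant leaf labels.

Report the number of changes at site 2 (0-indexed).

SZ@0: {G} ∪ {T} = {G,T} (union, +1)
SXZ@0: {G,T} ∪ {C} = {C,G,T} (union, +1)
CSXZ@0: {G} ∩ {C,G,T} = {G} (intersection, +0)
CGSXZ@0: {G} ∪ {A} = {A,G} (union, +1)
CGLSXZ@0: {A,G} ∩ {A} = {A} (intersection, +0)
SZ@1: {G} ∪ {C} = {C,G} (union, +1)
SXZ@1: {C,G} ∩ {C} = {C} (intersection, +0)
CSXZ@1: {G} ∪ {C} = {C,G} (union, +1)
CGSXZ@1: {C,G} ∩ {C} = {C} (intersection, +0)
CGLSXZ@1: {C} ∩ {C} = {C} (intersection, +0)
SZ@2: {A} ∪ {G} = {A,G} (union, +1)
SXZ@2: {A,G} ∪ {T} = {A,G,T} (union, +1)
CSXZ@2: {G} ∩ {A,G,T} = {G} (intersection, +0)
CGSXZ@2: {G} ∪ {C} = {C,G} (union, +1)
CGLSXZ@2: {C,G} ∩ {G} = {G} (intersection, +0)
SZ@3: {A} ∪ {C} = {A,C} (union, +1)
SXZ@3: {A,C} ∩ {A} = {A} (intersection, +0)
CSXZ@3: {T} ∪ {A} = {A,T} (union, +1)
CGSXZ@3: {A,T} ∪ {C} = {A,C,T} (union, +1)
CGLSXZ@3: {A,C,T} ∩ {A} = {A} (intersection, +0)
SZ@4: {C} ∪ {T} = {C,T} (union, +1)
SXZ@4: {C,T} ∩ {T} = {T} (intersection, +0)
CSXZ@4: {G} ∪ {T} = {G,T} (union, +1)
CGSXZ@4: {G,T} ∪ {C} = {C,G,T} (union, +1)
CGLSXZ@4: {C,G,T} ∩ {T} = {T} (intersection, +0)
SZ@5: {C} ∪ {G} = {C,G} (union, +1)
SXZ@5: {C,G} ∪ {T} = {C,G,T} (union, +1)
CSXZ@5: {T} ∩ {C,G,T} = {T} (intersection, +0)
CGSXZ@5: {T} ∩ {T} = {T} (intersection, +0)
CGLSXZ@5: {T} ∪ {C} = {C,T} (union, +1)
SZ@6: {A} ∪ {C} = {A,C} (union, +1)
SXZ@6: {A,C} ∩ {C} = {C} (intersection, +0)
CSXZ@6: {C} ∩ {C} = {C} (intersection, +0)
CGSXZ@6: {C} ∪ {A} = {A,C} (union, +1)
CGLSXZ@6: {A,C} ∪ {T} = {A,C,T} (union, +1)
SZ@7: {G} ∪ {C} = {C,G} (union, +1)
SXZ@7: {C,G} ∪ {T} = {C,G,T} (union, +1)
CSXZ@7: {G} ∩ {C,G,T} = {G} (intersection, +0)
CGSXZ@7: {G} ∪ {C} = {C,G} (union, +1)
CGLSXZ@7: {C,G} ∪ {A} = {A,C,G} (union, +1)
per-site changes: [3, 2, 3, 3, 3, 3, 3, 4]; total = 24

3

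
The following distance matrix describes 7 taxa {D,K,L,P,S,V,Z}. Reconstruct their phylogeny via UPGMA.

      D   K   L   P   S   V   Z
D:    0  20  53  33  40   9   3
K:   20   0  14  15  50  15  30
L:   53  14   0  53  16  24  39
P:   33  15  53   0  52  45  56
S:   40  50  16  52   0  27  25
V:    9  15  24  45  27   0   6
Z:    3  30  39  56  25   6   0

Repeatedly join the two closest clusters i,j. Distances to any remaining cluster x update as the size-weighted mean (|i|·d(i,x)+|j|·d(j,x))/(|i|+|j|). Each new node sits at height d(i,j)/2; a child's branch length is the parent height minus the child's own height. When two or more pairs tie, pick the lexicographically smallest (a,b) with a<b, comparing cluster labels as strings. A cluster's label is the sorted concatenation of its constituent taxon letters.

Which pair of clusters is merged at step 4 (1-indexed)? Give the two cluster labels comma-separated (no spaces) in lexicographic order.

DVZ,KL

step 1: merge (D,Z) at d=3; branch lengths D→3/2, Z→3/2; new cluster DZ
  updated: d(DZ,K)=25, d(DZ,L)=46, d(DZ,P)=89/2, d(DZ,S)=65/2, d(DZ,V)=15/2
step 2: merge (DZ,V) at d=15/2; branch lengths DZ→9/4, V→15/4; new cluster DVZ
  updated: d(DVZ,K)=65/3, d(DVZ,L)=116/3, d(DVZ,P)=134/3, d(DVZ,S)=92/3
step 3: merge (K,L) at d=14; branch lengths K→7, L→7; new cluster KL
  updated: d(DVZ,KL)=181/6, d(KL,P)=34, d(KL,S)=33
step 4: merge (DVZ,KL) at d=181/6; branch lengths DVZ→34/3, KL→97/12; new cluster DKLVZ
  updated: d(DKLVZ,P)=202/5, d(DKLVZ,S)=158/5
step 5: merge (DKLVZ,S) at d=158/5; branch lengths DKLVZ→43/60, S→79/5; new cluster DKLSVZ
  updated: d(DKLSVZ,P)=127/3
step 6: merge (DKLSVZ,P) at d=127/3; branch lengths DKLSVZ→161/30, P→127/6; new cluster DKLPSVZ
final tree: (((((D:3/2,Z:3/2):9/4,V:15/4):34/3,(K:7,L:7):97/12):43/60,S:79/5):161/30,P:127/6)
total length: 1282/15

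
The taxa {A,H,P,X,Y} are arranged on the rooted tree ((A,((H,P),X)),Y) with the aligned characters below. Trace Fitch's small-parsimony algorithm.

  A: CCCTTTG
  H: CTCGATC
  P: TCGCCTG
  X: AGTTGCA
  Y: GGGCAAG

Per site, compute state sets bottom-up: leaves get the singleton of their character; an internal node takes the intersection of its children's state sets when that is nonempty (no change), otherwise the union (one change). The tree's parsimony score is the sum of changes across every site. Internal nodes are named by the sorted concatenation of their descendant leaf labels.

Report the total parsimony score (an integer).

19

HP@0: {C} ∪ {T} = {C,T} (union, +1)
HPX@0: {C,T} ∪ {A} = {A,C,T} (union, +1)
AHPX@0: {C} ∩ {A,C,T} = {C} (intersection, +0)
AHPXY@0: {C} ∪ {G} = {C,G} (union, +1)
HP@1: {T} ∪ {C} = {C,T} (union, +1)
HPX@1: {C,T} ∪ {G} = {C,G,T} (union, +1)
AHPX@1: {C} ∩ {C,G,T} = {C} (intersection, +0)
AHPXY@1: {C} ∪ {G} = {C,G} (union, +1)
HP@2: {C} ∪ {G} = {C,G} (union, +1)
HPX@2: {C,G} ∪ {T} = {C,G,T} (union, +1)
AHPX@2: {C} ∩ {C,G,T} = {C} (intersection, +0)
AHPXY@2: {C} ∪ {G} = {C,G} (union, +1)
HP@3: {G} ∪ {C} = {C,G} (union, +1)
HPX@3: {C,G} ∪ {T} = {C,G,T} (union, +1)
AHPX@3: {T} ∩ {C,G,T} = {T} (intersection, +0)
AHPXY@3: {T} ∪ {C} = {C,T} (union, +1)
HP@4: {A} ∪ {C} = {A,C} (union, +1)
HPX@4: {A,C} ∪ {G} = {A,C,G} (union, +1)
AHPX@4: {T} ∪ {A,C,G} = {A,C,G,T} (union, +1)
AHPXY@4: {A,C,G,T} ∩ {A} = {A} (intersection, +0)
HP@5: {T} ∩ {T} = {T} (intersection, +0)
HPX@5: {T} ∪ {C} = {C,T} (union, +1)
AHPX@5: {T} ∩ {C,T} = {T} (intersection, +0)
AHPXY@5: {T} ∪ {A} = {A,T} (union, +1)
HP@6: {C} ∪ {G} = {C,G} (union, +1)
HPX@6: {C,G} ∪ {A} = {A,C,G} (union, +1)
AHPX@6: {G} ∩ {A,C,G} = {G} (intersection, +0)
AHPXY@6: {G} ∩ {G} = {G} (intersection, +0)
per-site changes: [3, 3, 3, 3, 3, 2, 2]; total = 19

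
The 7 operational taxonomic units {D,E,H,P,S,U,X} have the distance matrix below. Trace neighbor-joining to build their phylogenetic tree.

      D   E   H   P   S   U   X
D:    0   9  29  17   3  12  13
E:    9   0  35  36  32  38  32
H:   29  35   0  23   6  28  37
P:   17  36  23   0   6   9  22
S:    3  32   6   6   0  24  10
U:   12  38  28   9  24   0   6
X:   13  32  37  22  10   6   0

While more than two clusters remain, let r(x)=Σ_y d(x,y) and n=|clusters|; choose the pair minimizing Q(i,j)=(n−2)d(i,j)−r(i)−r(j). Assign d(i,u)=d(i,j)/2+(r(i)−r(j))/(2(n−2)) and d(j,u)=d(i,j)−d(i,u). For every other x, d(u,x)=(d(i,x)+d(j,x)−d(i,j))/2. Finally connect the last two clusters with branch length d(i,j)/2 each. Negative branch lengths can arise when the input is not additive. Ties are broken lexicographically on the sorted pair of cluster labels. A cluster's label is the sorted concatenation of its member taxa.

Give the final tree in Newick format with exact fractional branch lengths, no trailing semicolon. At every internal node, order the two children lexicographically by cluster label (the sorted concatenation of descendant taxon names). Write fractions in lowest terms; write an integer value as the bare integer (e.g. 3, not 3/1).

iteration 1: select D,E (d=9, Q=-220); attach at lengths (-27/5, 72/5); label the merged cluster DE
  updated: d(DE,H)=55/2, d(DE,P)=22, d(DE,S)=13, d(DE,U)=41/2, d(DE,X)=18
iteration 2: select H,S (d=6, Q=-313/2); attach at lengths (173/16, -77/16); label the merged cluster HS
  updated: d(DE,HS)=69/4, d(HS,P)=23/2, d(HS,U)=23, d(HS,X)=41/2
iteration 3: select U,X (d=6, Q=-107); attach at lengths (5/3, 13/3); label the merged cluster UX
  updated: d(DE,UX)=65/4, d(HS,UX)=75/4, d(P,UX)=25/2
iteration 4: select DE,UX (d=65/4, Q=-141/2); attach at lengths (81/8, 49/8); label the merged cluster DEUX
  updated: d(DEUX,HS)=79/8, d(DEUX,P)=73/8
iteration 5: select DEUX,HS (d=79/8, Q=-61/2); attach at lengths (15/4, 49/8); label the merged cluster DEHSUX
  updated: d(DEHSUX,P)=43/8
iteration 6: select DEHSUX,P (d=43/8); attach at lengths (43/16, 43/16); label the merged cluster DEHPSUX
final tree: ((((D:-27/5,E:72/5):81/8,(U:5/3,X:13/3):49/8):15/4,(H:173/16,S:-77/16):49/8):43/16,P:43/16)
total length: 105/2

((((D:-27/5,E:72/5):81/8,(U:5/3,X:13/3):49/8):15/4,(H:173/16,S:-77/16):49/8):43/16,P:43/16)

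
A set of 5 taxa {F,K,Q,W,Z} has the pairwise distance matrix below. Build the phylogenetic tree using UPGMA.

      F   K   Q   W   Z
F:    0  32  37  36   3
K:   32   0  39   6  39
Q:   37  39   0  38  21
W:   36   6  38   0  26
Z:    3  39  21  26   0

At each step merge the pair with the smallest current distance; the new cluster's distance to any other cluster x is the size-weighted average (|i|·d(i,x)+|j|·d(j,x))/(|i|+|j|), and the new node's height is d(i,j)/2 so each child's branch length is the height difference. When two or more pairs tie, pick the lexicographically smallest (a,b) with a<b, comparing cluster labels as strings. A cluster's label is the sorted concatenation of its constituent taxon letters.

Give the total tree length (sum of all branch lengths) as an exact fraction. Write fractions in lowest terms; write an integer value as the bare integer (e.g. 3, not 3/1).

1. join F+Z (d=3) ⇒ FZ; edges |F|=3/2, |Z|=3/2
  updated: d(FZ,K)=71/2, d(FZ,Q)=29, d(FZ,W)=31
2. join K+W (d=6) ⇒ KW; edges |K|=3, |W|=3
  updated: d(FZ,KW)=133/4, d(KW,Q)=77/2
3. join FZ+Q (d=29) ⇒ FQZ; edges |FZ|=13, |Q|=29/2
  updated: d(FQZ,KW)=35
4. join FQZ+KW (d=35) ⇒ FKQWZ; edges |FQZ|=3, |KW|=29/2
final tree: (((F:3/2,Z:3/2):13,Q:29/2):3,(K:3,W:3):29/2)
total length: 54

54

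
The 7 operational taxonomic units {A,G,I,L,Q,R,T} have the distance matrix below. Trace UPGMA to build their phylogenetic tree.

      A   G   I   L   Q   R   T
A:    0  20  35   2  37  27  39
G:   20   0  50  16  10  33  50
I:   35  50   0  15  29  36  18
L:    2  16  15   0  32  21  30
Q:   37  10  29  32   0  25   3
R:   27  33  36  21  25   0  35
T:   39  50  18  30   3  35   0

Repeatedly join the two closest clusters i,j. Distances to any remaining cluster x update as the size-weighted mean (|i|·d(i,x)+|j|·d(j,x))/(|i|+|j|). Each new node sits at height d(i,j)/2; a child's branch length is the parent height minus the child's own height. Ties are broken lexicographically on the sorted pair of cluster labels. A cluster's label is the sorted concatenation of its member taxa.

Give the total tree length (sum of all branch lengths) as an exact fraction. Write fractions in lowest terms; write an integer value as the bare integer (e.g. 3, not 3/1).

835/12

iteration 1: select A,L (d=2); attach at lengths (1, 1); label the merged cluster AL
  updated: d(AL,G)=18, d(AL,I)=25, d(AL,Q)=69/2, d(AL,R)=24, d(AL,T)=69/2
iteration 2: select Q,T (d=3); attach at lengths (3/2, 3/2); label the merged cluster QT
  updated: d(AL,QT)=69/2, d(G,QT)=30, d(I,QT)=47/2, d(QT,R)=30
iteration 3: select AL,G (d=18); attach at lengths (8, 9); label the merged cluster AGL
  updated: d(AGL,I)=100/3, d(AGL,QT)=33, d(AGL,R)=27
iteration 4: select I,QT (d=47/2); attach at lengths (47/4, 41/4); label the merged cluster IQT
  updated: d(AGL,IQT)=298/9, d(IQT,R)=32
iteration 5: select AGL,R (d=27); attach at lengths (9/2, 27/2); label the merged cluster AGLR
  updated: d(AGLR,IQT)=197/6
iteration 6: select AGLR,IQT (d=197/6); attach at lengths (35/12, 14/3); label the merged cluster AGILQRT
final tree: ((((A:1,L:1):8,G:9):9/2,R:27/2):35/12,(I:47/4,(Q:3/2,T:3/2):41/4):14/3)
total length: 835/12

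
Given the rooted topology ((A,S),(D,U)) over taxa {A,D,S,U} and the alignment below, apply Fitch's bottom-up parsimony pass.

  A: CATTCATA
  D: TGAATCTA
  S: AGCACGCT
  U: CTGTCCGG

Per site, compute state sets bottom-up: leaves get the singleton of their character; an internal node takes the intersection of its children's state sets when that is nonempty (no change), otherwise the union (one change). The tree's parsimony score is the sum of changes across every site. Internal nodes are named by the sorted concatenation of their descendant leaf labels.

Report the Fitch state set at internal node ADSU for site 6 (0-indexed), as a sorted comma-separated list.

T

site 0, node AS: A={C} ∪ S={A} → {A,C} (+1)
site 0, node DU: D={T} ∪ U={C} → {C,T} (+1)
site 0, node ADSU: AS={A,C} ∩ DU={C,T} → {C} (+0)
site 1, node AS: A={A} ∪ S={G} → {A,G} (+1)
site 1, node DU: D={G} ∪ U={T} → {G,T} (+1)
site 1, node ADSU: AS={A,G} ∩ DU={G,T} → {G} (+0)
site 2, node AS: A={T} ∪ S={C} → {C,T} (+1)
site 2, node DU: D={A} ∪ U={G} → {A,G} (+1)
site 2, node ADSU: AS={C,T} ∪ DU={A,G} → {A,C,G,T} (+1)
site 3, node AS: A={T} ∪ S={A} → {A,T} (+1)
site 3, node DU: D={A} ∪ U={T} → {A,T} (+1)
site 3, node ADSU: AS={A,T} ∩ DU={A,T} → {A,T} (+0)
site 4, node AS: A={C} ∩ S={C} → {C} (+0)
site 4, node DU: D={T} ∪ U={C} → {C,T} (+1)
site 4, node ADSU: AS={C} ∩ DU={C,T} → {C} (+0)
site 5, node AS: A={A} ∪ S={G} → {A,G} (+1)
site 5, node DU: D={C} ∩ U={C} → {C} (+0)
site 5, node ADSU: AS={A,G} ∪ DU={C} → {A,C,G} (+1)
site 6, node AS: A={T} ∪ S={C} → {C,T} (+1)
site 6, node DU: D={T} ∪ U={G} → {G,T} (+1)
site 6, node ADSU: AS={C,T} ∩ DU={G,T} → {T} (+0)
site 7, node AS: A={A} ∪ S={T} → {A,T} (+1)
site 7, node DU: D={A} ∪ U={G} → {A,G} (+1)
site 7, node ADSU: AS={A,T} ∩ DU={A,G} → {A} (+0)
per-site changes: [2, 2, 3, 2, 1, 2, 2, 2]; total = 16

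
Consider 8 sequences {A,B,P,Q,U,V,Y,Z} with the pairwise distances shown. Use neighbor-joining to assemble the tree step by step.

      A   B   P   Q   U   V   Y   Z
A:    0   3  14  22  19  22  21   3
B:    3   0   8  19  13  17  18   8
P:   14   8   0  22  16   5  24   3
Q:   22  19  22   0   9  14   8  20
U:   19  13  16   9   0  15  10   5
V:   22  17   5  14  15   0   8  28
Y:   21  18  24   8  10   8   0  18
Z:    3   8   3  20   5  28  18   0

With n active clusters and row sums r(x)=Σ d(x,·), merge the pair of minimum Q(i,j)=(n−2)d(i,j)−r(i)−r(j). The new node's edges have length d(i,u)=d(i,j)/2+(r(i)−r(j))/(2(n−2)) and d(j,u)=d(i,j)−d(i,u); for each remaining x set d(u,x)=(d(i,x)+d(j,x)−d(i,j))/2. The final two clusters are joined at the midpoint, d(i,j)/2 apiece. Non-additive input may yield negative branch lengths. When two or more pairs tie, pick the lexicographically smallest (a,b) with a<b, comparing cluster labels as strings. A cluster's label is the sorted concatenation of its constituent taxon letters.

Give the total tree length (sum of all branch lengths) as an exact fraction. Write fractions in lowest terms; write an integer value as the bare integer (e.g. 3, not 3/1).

1245/32

step 1: merge (Q,Y) at d=8, Q=-173; branch lengths Q→55/12, Y→41/12; new cluster QY
  updated: d(A,QY)=35/2, d(B,QY)=29/2, d(P,QY)=19, d(QY,U)=11/2, d(QY,V)=7, d(QY,Z)=15
step 2: merge (QY,V) at d=7, Q=-275/2; branch lengths QY→39/20, V→101/20; new cluster QVY
  updated: d(A,QVY)=65/4, d(B,QVY)=49/4, d(P,QVY)=17/2, d(QVY,U)=27/4, d(QVY,Z)=18
step 3: merge (QVY,U) at d=27/4, Q=-189/2; branch lengths QVY→29/8, U→25/8; new cluster QUVY
  updated: d(A,QUVY)=57/4, d(B,QUVY)=37/4, d(P,QUVY)=71/8, d(QUVY,Z)=65/8
step 4: merge (A,B) at d=3, Q=-107/2; branch lengths A→5/2, B→1/2; new cluster AB
  updated: d(AB,P)=19/2, d(AB,QUVY)=41/4, d(AB,Z)=4
step 5: merge (AB,Z) at d=4, Q=-247/8; branch lengths AB→133/32, Z→-5/32; new cluster ABZ
  updated: d(ABZ,P)=17/4, d(ABZ,QUVY)=115/16
step 6: merge (ABZ,P) at d=17/4, Q=-325/16; branch lengths ABZ→41/32, P→95/32; new cluster ABPZ
  updated: d(ABPZ,QUVY)=189/32
step 7: merge (ABPZ,QUVY) at d=189/32; branch lengths ABPZ→189/64, QUVY→189/64; new cluster ABPQUVYZ
final tree: ((((A:5/2,B:1/2):133/32,Z:-5/32):41/32,P:95/32):189/64,(((Q:55/12,Y:41/12):39/20,V:101/20):29/8,U:25/8):189/64)
total length: 1245/32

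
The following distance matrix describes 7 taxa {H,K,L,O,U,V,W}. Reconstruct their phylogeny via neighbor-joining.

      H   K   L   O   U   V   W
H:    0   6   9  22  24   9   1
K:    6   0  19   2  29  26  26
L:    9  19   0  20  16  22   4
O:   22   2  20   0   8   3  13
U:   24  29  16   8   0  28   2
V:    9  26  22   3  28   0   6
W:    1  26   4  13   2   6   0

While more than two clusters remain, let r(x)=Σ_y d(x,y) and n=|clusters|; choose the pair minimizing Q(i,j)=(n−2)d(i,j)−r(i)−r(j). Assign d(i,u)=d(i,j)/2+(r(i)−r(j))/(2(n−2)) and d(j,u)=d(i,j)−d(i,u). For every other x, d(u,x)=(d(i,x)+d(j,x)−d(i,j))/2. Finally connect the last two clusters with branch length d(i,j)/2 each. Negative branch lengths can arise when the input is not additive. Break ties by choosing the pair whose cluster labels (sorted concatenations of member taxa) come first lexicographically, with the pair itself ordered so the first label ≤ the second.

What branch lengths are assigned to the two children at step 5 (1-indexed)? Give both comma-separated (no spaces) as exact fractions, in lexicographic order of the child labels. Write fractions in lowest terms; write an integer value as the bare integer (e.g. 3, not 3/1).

1. join K+O (d=2, Q=-166) ⇒ KO; edges |K|=5, |O|=-3
  updated: d(H,KO)=13, d(KO,L)=37/2, d(KO,U)=35/2, d(KO,V)=27/2, d(KO,W)=37/2
2. join U+W (d=2, Q=-111) ⇒ UW; edges |U|=8, |W|=-6
  updated: d(H,UW)=23/2, d(KO,UW)=17, d(L,UW)=9, d(UW,V)=16
3. join L+UW (d=9, Q=-85) ⇒ LUW; edges |L|=16/3, |UW|=11/3
  updated: d(H,LUW)=23/4, d(KO,LUW)=53/4, d(LUW,V)=29/2
4. join H+LUW (d=23/4, Q=-199/4) ⇒ HLUW; edges |H|=23/16, |LUW|=69/16
  updated: d(HLUW,KO)=41/4, d(HLUW,V)=71/8
5. join HLUW+KO (d=41/4, Q=-261/8) ⇒ HKLOUW; edges |HLUW|=45/16, |KO|=119/16
  updated: d(HKLOUW,V)=97/16
6. join HKLOUW+V (d=97/16) ⇒ HKLOUVW; edges |HKLOUW|=97/32, |V|=97/32
final tree: (((H:23/16,(L:16/3,(U:8,W:-6):11/3):69/16):45/16,(K:5,O:-3):119/16):97/32,V:97/32)
total length: 561/16

45/16,119/16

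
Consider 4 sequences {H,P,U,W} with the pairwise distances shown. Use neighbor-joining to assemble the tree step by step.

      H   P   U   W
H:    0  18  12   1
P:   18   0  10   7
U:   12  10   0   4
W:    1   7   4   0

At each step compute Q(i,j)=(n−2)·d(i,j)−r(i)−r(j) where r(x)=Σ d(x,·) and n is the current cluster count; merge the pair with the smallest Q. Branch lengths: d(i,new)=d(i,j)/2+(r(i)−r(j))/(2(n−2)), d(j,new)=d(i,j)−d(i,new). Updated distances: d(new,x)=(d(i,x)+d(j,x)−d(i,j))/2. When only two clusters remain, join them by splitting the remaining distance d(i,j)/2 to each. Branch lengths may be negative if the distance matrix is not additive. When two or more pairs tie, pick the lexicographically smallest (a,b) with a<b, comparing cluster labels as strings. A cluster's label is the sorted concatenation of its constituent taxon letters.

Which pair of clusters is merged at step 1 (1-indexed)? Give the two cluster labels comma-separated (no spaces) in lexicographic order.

H,W

step 1: merge (H,W) at d=1, Q=-41; branch lengths H→21/4, W→-17/4; new cluster HW
  updated: d(HW,P)=12, d(HW,U)=15/2
step 2: merge (HW,P) at d=12, Q=-59/2; branch lengths HW→19/4, P→29/4; new cluster HPW
  updated: d(HPW,U)=11/4
step 3: merge (HPW,U) at d=11/4; branch lengths HPW→11/8, U→11/8; new cluster HPUW
final tree: (((H:21/4,W:-17/4):19/4,P:29/4):11/8,U:11/8)
total length: 63/4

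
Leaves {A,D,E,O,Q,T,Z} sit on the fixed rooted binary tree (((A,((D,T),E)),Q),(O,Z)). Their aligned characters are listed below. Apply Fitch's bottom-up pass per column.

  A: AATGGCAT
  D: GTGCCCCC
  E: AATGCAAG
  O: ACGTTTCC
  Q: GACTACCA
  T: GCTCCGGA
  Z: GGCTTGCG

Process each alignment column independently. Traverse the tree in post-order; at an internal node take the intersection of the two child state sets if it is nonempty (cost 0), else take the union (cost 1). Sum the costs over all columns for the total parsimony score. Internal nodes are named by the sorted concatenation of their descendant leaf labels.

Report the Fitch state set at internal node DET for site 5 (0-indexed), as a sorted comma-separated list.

DT@0: {G} ∩ {G} = {G} (intersection, +0)
DET@0: {G} ∪ {A} = {A,G} (union, +1)
ADET@0: {A} ∩ {A,G} = {A} (intersection, +0)
ADEQT@0: {A} ∪ {G} = {A,G} (union, +1)
OZ@0: {A} ∪ {G} = {A,G} (union, +1)
ADEOQTZ@0: {A,G} ∩ {A,G} = {A,G} (intersection, +0)
DT@1: {T} ∪ {C} = {C,T} (union, +1)
DET@1: {C,T} ∪ {A} = {A,C,T} (union, +1)
ADET@1: {A} ∩ {A,C,T} = {A} (intersection, +0)
ADEQT@1: {A} ∩ {A} = {A} (intersection, +0)
OZ@1: {C} ∪ {G} = {C,G} (union, +1)
ADEOQTZ@1: {A} ∪ {C,G} = {A,C,G} (union, +1)
DT@2: {G} ∪ {T} = {G,T} (union, +1)
DET@2: {G,T} ∩ {T} = {T} (intersection, +0)
ADET@2: {T} ∩ {T} = {T} (intersection, +0)
ADEQT@2: {T} ∪ {C} = {C,T} (union, +1)
OZ@2: {G} ∪ {C} = {C,G} (union, +1)
ADEOQTZ@2: {C,T} ∩ {C,G} = {C} (intersection, +0)
DT@3: {C} ∩ {C} = {C} (intersection, +0)
DET@3: {C} ∪ {G} = {C,G} (union, +1)
ADET@3: {G} ∩ {C,G} = {G} (intersection, +0)
ADEQT@3: {G} ∪ {T} = {G,T} (union, +1)
OZ@3: {T} ∩ {T} = {T} (intersection, +0)
ADEOQTZ@3: {G,T} ∩ {T} = {T} (intersection, +0)
DT@4: {C} ∩ {C} = {C} (intersection, +0)
DET@4: {C} ∩ {C} = {C} (intersection, +0)
ADET@4: {G} ∪ {C} = {C,G} (union, +1)
ADEQT@4: {C,G} ∪ {A} = {A,C,G} (union, +1)
OZ@4: {T} ∩ {T} = {T} (intersection, +0)
ADEOQTZ@4: {A,C,G} ∪ {T} = {A,C,G,T} (union, +1)
DT@5: {C} ∪ {G} = {C,G} (union, +1)
DET@5: {C,G} ∪ {A} = {A,C,G} (union, +1)
ADET@5: {C} ∩ {A,C,G} = {C} (intersection, +0)
ADEQT@5: {C} ∩ {C} = {C} (intersection, +0)
OZ@5: {T} ∪ {G} = {G,T} (union, +1)
ADEOQTZ@5: {C} ∪ {G,T} = {C,G,T} (union, +1)
DT@6: {C} ∪ {G} = {C,G} (union, +1)
DET@6: {C,G} ∪ {A} = {A,C,G} (union, +1)
ADET@6: {A} ∩ {A,C,G} = {A} (intersection, +0)
ADEQT@6: {A} ∪ {C} = {A,C} (union, +1)
OZ@6: {C} ∩ {C} = {C} (intersection, +0)
ADEOQTZ@6: {A,C} ∩ {C} = {C} (intersection, +0)
DT@7: {C} ∪ {A} = {A,C} (union, +1)
DET@7: {A,C} ∪ {G} = {A,C,G} (union, +1)
ADET@7: {T} ∪ {A,C,G} = {A,C,G,T} (union, +1)
ADEQT@7: {A,C,G,T} ∩ {A} = {A} (intersection, +0)
OZ@7: {C} ∪ {G} = {C,G} (union, +1)
ADEOQTZ@7: {A} ∪ {C,G} = {A,C,G} (union, +1)
per-site changes: [3, 4, 3, 2, 3, 4, 3, 5]; total = 27

A,C,G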